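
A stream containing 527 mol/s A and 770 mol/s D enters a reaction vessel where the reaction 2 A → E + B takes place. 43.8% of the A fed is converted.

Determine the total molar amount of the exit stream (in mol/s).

1300 mol/s

A reacted = 0.438 × 527 = 230.8 mol/s; ν_A = −2, so ξ = 230.8/2 = 115.4 mol/s.
Outlet amounts (n = n₀ + ν ξ):
  A: 527 − 2(115.4) = 296.2
  E: 0 + 1(115.4) = 115.4
  B: 0 + 1(115.4) = 115.4
  D: 770 (inert)
Total out = 296.2 + 115.4 + 115.4 + 770 = 1297 mol/s.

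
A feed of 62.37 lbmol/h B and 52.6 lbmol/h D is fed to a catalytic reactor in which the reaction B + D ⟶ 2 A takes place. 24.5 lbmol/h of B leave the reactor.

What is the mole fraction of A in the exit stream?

For B: n = n₀ − 1ξ → 24.5 = 62.37 − 1ξ, giving ξ = 37.87 lbmol/h.
Outlet amounts (n = n₀ + ν ξ):
  B: 62.37 − 1(37.87) = 24.5
  D: 52.6 − 1(37.87) = 14.73
  A: 0 + 2(37.87) = 75.74
Total out = 115 lbmol/h; y_A = 75.74 / 115 = 0.6588.

0.659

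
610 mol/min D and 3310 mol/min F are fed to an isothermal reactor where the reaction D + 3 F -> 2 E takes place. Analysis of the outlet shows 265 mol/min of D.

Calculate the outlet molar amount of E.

For D: n = n₀ − 1ξ → 265 = 610 − 1ξ, giving ξ = 345 mol/min.
Outlet amounts (n = n₀ + ν ξ):
  D: 610 − 1(345) = 265
  F: 3310 − 3(345) = 2275
  E: 0 + 2(345) = 690

690 mol/min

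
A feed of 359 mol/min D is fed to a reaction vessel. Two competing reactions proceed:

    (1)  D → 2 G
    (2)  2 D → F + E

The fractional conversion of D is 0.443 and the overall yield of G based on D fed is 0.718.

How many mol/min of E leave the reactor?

Yield of G: 2ξ₁ / 359 = 0.718 → ξ₁ = 128.9 mol/min.
Conversion of D: 1ξ₁ + 2ξ₂ = 0.443 × 359 = 159 → ξ₂ = 15.08 mol/min.
Outlet amounts (n = n₀ + Σ ν·ξ):
  D: 359 − 1(128.9) − 2(15.08) = 200
  G: 0 + 2(128.9) = 257.8
  F: 0 + 1(15.08) = 15.08
  E: 0 + 1(15.08) = 15.08

15.1 mol/min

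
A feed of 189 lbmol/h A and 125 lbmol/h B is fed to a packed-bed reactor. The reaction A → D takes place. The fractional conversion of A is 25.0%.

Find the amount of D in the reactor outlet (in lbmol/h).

A reacted = 0.25 × 189 = 47.25 lbmol/h; ν_A = −1, so ξ = 47.25/1 = 47.25 lbmol/h.
Outlet amounts (n = n₀ + ν ξ):
  A: 189 − 1(47.25) = 141.8
  D: 0 + 1(47.25) = 47.25
  B: 125 (inert)

47.2 lbmol/h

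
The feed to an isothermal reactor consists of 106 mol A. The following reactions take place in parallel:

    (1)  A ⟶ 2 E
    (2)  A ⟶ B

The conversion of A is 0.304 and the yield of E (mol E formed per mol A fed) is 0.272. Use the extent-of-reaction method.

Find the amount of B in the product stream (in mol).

Yield of E: 2ξ₁ / 106 = 0.272 → ξ₁ = 14.42 mol.
Conversion of A: 1ξ₁ + 1ξ₂ = 0.304 × 106 = 32.22 → ξ₂ = 17.81 mol.
Outlet amounts (n = n₀ + Σ ν·ξ):
  A: 106 − 1(14.42) − 1(17.81) = 73.78
  E: 0 + 2(14.42) = 28.83
  B: 0 + 1(17.81) = 17.81

17.8 mol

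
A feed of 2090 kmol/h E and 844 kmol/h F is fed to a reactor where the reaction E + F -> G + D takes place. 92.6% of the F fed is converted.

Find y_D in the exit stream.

0.266

F reacted = 0.926 × 844 = 781.5 kmol/h; ν_F = −1, so ξ = 781.5/1 = 781.5 kmol/h.
Outlet amounts (n = n₀ + ν ξ):
  E: 2090 − 1(781.5) = 1308
  F: 844 − 1(781.5) = 62.46
  G: 0 + 1(781.5) = 781.5
  D: 0 + 1(781.5) = 781.5
Total out = 2934 kmol/h; y_D = 781.5 / 2934 = 0.2664.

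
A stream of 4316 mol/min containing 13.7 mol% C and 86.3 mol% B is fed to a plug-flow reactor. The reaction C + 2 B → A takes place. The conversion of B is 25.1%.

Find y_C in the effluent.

0.0366

B reacted = 0.251 × 3725 = 934.9 mol/min; ν_B = −2, so ξ = 934.9/2 = 467.5 mol/min.
Outlet amounts (n = n₀ + ν ξ):
  C: 591.3 − 1(467.5) = 123.8
  B: 3725 − 2(467.5) = 2790
  A: 0 + 1(467.5) = 467.5
Total out = 3381 mol/min; y_C = 123.8 / 3381 = 0.03663.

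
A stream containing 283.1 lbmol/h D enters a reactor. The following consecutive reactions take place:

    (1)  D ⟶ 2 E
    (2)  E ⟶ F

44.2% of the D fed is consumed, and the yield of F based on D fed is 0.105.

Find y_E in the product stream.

Conversion of D: D consumed = 1ξ₁ = 0.442 × 283.1 → ξ₁ = 125.1 lbmol/h.
Yield of F: 1ξ₂ / 283.1 = 0.105 → ξ₂ = 29.73 lbmol/h.
Outlet amounts (n = n₀ + Σ ν·ξ):
  D: 283.1 − 1(125.1) = 158
  E: 0 + 2(125.1) − 1(29.73) = 220.5
  F: 0 + 1(29.73) = 29.73
Total out = 408.2 lbmol/h; y_E = 220.5 / 408.2 = 0.5402.

0.54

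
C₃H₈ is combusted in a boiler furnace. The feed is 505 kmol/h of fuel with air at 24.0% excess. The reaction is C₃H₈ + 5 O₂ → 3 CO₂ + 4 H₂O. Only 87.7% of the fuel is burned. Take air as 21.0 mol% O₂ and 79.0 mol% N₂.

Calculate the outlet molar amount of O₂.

Stoichiometric O₂ = 5 × 505 = 2525 kmol/h; O₂ fed = 2525 × 1.240 = 3131 kmol/h.
N₂ fed = 3131 × 79/21 = 11780 kmol/h.
Fuel reacted = 0.877 × 505 → ξ = 442.9 kmol/h.
Outlet (n = n₀ + ν ξ):
  C₃H₈: 505 − 1(442.9) = 62.12
  O₂: 3131 − 5(442.9) = 916.6
  N₂: 11780 (inert)
  CO₂: 0 + 3(442.9) = 1329
  H₂O: 0 + 4(442.9) = 1772

917 kmol/h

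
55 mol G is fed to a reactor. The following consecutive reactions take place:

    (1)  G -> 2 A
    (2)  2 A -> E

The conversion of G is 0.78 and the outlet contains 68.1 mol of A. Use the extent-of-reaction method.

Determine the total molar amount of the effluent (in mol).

89 mol

Conversion of G: G consumed = 1ξ₁ = 0.78 × 55 → ξ₁ = 42.9 mol.
A balance: n_A = 0 + 2ξ₁ − 2ξ₂ = 68.1 → ξ₂ = (2·42.9 − 68.1)/2 = 8.85 mol.
Outlet amounts (n = n₀ + Σ ν·ξ):
  G: 55 − 1(42.9) = 12.1
  A: 0 + 2(42.9) − 2(8.85) = 68.1
  E: 0 + 1(8.85) = 8.85
Total out = 12.1 + 68.1 + 8.85 = 89.05 mol.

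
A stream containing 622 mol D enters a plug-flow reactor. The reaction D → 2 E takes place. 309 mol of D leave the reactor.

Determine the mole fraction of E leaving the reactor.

For D: n = n₀ − 1ξ → 309 = 622 − 1ξ, giving ξ = 313 mol.
Outlet amounts (n = n₀ + ν ξ):
  D: 622 − 1(313) = 309
  E: 0 + 2(313) = 626
Total out = 935 mol; y_E = 626 / 935 = 0.6695.

0.67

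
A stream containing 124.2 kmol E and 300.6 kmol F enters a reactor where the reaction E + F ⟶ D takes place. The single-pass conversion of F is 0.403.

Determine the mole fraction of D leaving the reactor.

0.399

F reacted = 0.403 × 300.6 = 121.1 kmol; ν_F = −1, so ξ = 121.1/1 = 121.1 kmol.
Outlet amounts (n = n₀ + ν ξ):
  E: 124.2 − 1(121.1) = 3.058
  F: 300.6 − 1(121.1) = 179.5
  D: 0 + 1(121.1) = 121.1
Total out = 303.7 kmol; y_D = 121.1 / 303.7 = 0.3989.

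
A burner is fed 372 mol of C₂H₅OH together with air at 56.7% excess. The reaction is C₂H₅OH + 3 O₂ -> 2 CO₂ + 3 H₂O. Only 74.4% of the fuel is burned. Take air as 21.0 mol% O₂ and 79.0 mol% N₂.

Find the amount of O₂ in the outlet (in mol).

Stoichiometric O₂ = 3 × 372 = 1116 mol; O₂ fed = 1116 × 1.567 = 1749 mol.
N₂ fed = 1749 × 79/21 = 6579 mol.
Fuel reacted = 0.744 × 372 → ξ = 276.8 mol.
Outlet (n = n₀ + ν ξ):
  C₂H₅OH: 372 − 1(276.8) = 95.23
  O₂: 1749 − 3(276.8) = 918.5
  N₂: 6579 (inert)
  CO₂: 0 + 2(276.8) = 553.5
  H₂O: 0 + 3(276.8) = 830.3

918 mol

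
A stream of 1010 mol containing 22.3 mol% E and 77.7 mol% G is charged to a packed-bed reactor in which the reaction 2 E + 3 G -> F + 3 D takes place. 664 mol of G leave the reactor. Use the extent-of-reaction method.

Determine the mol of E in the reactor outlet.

145 mol

For G: n = n₀ − 3ξ → 664 = 784.8 − 3ξ, giving ξ = 40.26 mol.
Outlet amounts (n = n₀ + ν ξ):
  E: 225.2 − 2(40.26) = 144.7
  G: 784.8 − 3(40.26) = 664
  F: 0 + 1(40.26) = 40.26
  D: 0 + 3(40.26) = 120.8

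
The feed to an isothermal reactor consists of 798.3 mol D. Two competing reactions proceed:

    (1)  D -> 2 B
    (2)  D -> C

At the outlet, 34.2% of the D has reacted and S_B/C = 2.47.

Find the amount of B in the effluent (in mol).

302 mol

Conversion of D: D consumed = 0.342 × 798.3 = 273 mol = 1ξ₁ + 1ξ₂.
Selectivity: 2ξ₁ / (1ξ₂) = 2.47 → ξ₁ = 1.235 ξ₂.
Substitute: (1·1.235 + 1) ξ₂ = 273 → ξ₂ = 122.2 mol, ξ₁ = 150.9 mol.
Outlet amounts (n = n₀ + Σ ν·ξ):
  D: 798.3 − 1(150.9) − 1(122.2) = 525.3
  B: 0 + 2(150.9) = 301.7
  C: 0 + 1(122.2) = 122.2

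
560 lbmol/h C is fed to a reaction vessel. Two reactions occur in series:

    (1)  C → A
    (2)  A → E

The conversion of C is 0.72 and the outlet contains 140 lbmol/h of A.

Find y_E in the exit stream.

0.47

Conversion of C: C consumed = 1ξ₁ = 0.72 × 560 → ξ₁ = 403.2 lbmol/h.
A balance: n_A = 0 + 1ξ₁ − 1ξ₂ = 140 → ξ₂ = (1·403.2 − 140)/1 = 263.2 lbmol/h.
Outlet amounts (n = n₀ + Σ ν·ξ):
  C: 560 − 1(403.2) = 156.8
  A: 0 + 1(403.2) − 1(263.2) = 140
  E: 0 + 1(263.2) = 263.2
Total out = 560 lbmol/h; y_E = 263.2 / 560 = 0.47.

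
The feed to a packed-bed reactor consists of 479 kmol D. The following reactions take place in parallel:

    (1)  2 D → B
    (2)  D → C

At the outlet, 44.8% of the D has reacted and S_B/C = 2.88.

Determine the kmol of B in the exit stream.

91.4 kmol

Conversion of D: D consumed = 0.448 × 479 = 214.6 kmol = 2ξ₁ + 1ξ₂.
Selectivity: 1ξ₁ / (1ξ₂) = 2.88 → ξ₁ = 2.88 ξ₂.
Substitute: (2·2.88 + 1) ξ₂ = 214.6 → ξ₂ = 31.74 kmol, ξ₁ = 91.42 kmol.
Outlet amounts (n = n₀ + Σ ν·ξ):
  D: 479 − 2(91.42) − 1(31.74) = 264.4
  B: 0 + 1(91.42) = 91.42
  C: 0 + 1(31.74) = 31.74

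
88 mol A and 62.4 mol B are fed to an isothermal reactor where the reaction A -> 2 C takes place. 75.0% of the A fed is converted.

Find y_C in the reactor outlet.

A reacted = 0.75 × 88 = 66 mol; ν_A = −1, so ξ = 66/1 = 66 mol.
Outlet amounts (n = n₀ + ν ξ):
  A: 88 − 1(66) = 22
  C: 0 + 2(66) = 132
  B: 62.4 (inert)
Total out = 216.4 mol; y_C = 132 / 216.4 = 0.61.

0.61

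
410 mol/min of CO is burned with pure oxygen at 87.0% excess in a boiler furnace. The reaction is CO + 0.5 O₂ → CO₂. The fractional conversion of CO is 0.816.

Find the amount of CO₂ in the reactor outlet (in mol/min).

Stoichiometric O₂ = 0.5 × 410 = 205 mol/min; O₂ fed = 205 × 1.870 = 383.4 mol/min.
Fuel reacted = 0.816 × 410 → ξ = 334.6 mol/min.
Outlet (n = n₀ + ν ξ):
  CO: 410 − 1(334.6) = 75.44
  O₂: 383.4 − 0.5(334.6) = 216.1
  CO₂: 0 + 1(334.6) = 334.6

335 mol/min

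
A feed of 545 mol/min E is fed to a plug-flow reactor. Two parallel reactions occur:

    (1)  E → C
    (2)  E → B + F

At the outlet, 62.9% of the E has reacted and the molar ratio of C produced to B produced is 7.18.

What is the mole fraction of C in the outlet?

0.513

Conversion of E: E consumed = 0.629 × 545 = 342.8 mol/min = 1ξ₁ + 1ξ₂.
Selectivity: 1ξ₁ / (1ξ₂) = 7.18 → ξ₁ = 7.18 ξ₂.
Substitute: (1·7.18 + 1) ξ₂ = 342.8 → ξ₂ = 41.91 mol/min, ξ₁ = 300.9 mol/min.
Outlet amounts (n = n₀ + Σ ν·ξ):
  E: 545 − 1(300.9) − 1(41.91) = 202.2
  C: 0 + 1(300.9) = 300.9
  B: 0 + 1(41.91) = 41.91
  F: 0 + 1(41.91) = 41.91
Total out = 586.9 mol/min; y_C = 300.9 / 586.9 = 0.5127.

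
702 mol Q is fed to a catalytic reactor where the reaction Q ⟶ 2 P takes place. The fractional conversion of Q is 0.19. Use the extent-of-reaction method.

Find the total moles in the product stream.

Q reacted = 0.19 × 702 = 133.4 mol; ν_Q = −1, so ξ = 133.4/1 = 133.4 mol.
Outlet amounts (n = n₀ + ν ξ):
  Q: 702 − 1(133.4) = 568.6
  P: 0 + 2(133.4) = 266.8
Total out = 568.6 + 266.8 = 835.4 mol.

835 mol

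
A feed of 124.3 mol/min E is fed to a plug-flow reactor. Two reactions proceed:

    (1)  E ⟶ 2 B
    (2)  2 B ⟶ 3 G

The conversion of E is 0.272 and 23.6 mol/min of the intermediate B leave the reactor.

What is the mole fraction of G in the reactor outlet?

0.367

Conversion of E: E consumed = 1ξ₁ = 0.272 × 124.3 → ξ₁ = 33.81 mol/min.
B balance: n_B = 0 + 2ξ₁ − 2ξ₂ = 23.6 → ξ₂ = (2·33.81 − 23.6)/2 = 22.01 mol/min.
Outlet amounts (n = n₀ + Σ ν·ξ):
  E: 124.3 − 1(33.81) = 90.49
  B: 0 + 2(33.81) − 2(22.01) = 23.6
  G: 0 + 3(22.01) = 66.03
Total out = 180.1 mol/min; y_G = 66.03 / 180.1 = 0.3666.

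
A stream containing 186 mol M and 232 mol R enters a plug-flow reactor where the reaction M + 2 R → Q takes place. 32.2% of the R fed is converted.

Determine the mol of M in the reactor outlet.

R reacted = 0.322 × 232 = 74.7 mol; ν_R = −2, so ξ = 74.7/2 = 37.35 mol.
Outlet amounts (n = n₀ + ν ξ):
  M: 186 − 1(37.35) = 148.6
  R: 232 − 2(37.35) = 157.3
  Q: 0 + 1(37.35) = 37.35

149 mol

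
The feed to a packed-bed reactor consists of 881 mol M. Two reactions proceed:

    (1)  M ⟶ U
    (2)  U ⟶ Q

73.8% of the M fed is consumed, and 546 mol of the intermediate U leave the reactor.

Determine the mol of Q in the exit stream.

104 mol

Conversion of M: M consumed = 1ξ₁ = 0.738 × 881 → ξ₁ = 650.2 mol.
U balance: n_U = 0 + 1ξ₁ − 1ξ₂ = 546 → ξ₂ = (1·650.2 − 546)/1 = 104.2 mol.
Outlet amounts (n = n₀ + Σ ν·ξ):
  M: 881 − 1(650.2) = 230.8
  U: 0 + 1(650.2) − 1(104.2) = 546
  Q: 0 + 1(104.2) = 104.2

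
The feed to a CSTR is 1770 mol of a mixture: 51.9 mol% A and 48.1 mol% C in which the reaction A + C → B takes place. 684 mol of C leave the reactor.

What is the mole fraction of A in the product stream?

For C: n = n₀ − 1ξ → 684 = 851.4 − 1ξ, giving ξ = 167.4 mol.
Outlet amounts (n = n₀ + ν ξ):
  A: 918.6 − 1(167.4) = 751.3
  C: 851.4 − 1(167.4) = 684
  B: 0 + 1(167.4) = 167.4
Total out = 1603 mol; y_A = 751.3 / 1603 = 0.4688.

0.469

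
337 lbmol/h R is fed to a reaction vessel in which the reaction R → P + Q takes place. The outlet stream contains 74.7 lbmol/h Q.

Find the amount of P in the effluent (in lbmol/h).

74.7 lbmol/h

For Q: n = n₀ + 1ξ → 74.7 = 0 + 1ξ, giving ξ = 74.7 lbmol/h.
Outlet amounts (n = n₀ + ν ξ):
  R: 337 − 1(74.7) = 262.3
  P: 0 + 1(74.7) = 74.7
  Q: 0 + 1(74.7) = 74.7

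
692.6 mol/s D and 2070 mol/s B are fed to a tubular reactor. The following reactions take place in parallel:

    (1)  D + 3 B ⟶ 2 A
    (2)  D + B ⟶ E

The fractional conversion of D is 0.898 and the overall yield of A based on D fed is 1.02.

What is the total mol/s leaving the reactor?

1790 mol/s

Yield of A: 2ξ₁ / 692.6 = 1.02 → ξ₁ = 353.2 mol/s.
Conversion of D: 1ξ₁ + 1ξ₂ = 0.898 × 692.6 = 622 → ξ₂ = 268.7 mol/s.
Outlet amounts (n = n₀ + Σ ν·ξ):
  D: 692.6 − 1(353.2) − 1(268.7) = 70.65
  B: 2070 − 3(353.2) − 1(268.7) = 741.6
  A: 0 + 2(353.2) = 706.5
  E: 0 + 1(268.7) = 268.7
Total out = 70.65 + 741.6 + 706.5 + 268.7 = 1787 mol/s.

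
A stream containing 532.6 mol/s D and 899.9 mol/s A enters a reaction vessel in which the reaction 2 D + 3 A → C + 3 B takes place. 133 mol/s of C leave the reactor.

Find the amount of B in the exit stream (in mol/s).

For C: n = n₀ + 1ξ → 133 = 0 + 1ξ, giving ξ = 133 mol/s.
Outlet amounts (n = n₀ + ν ξ):
  D: 532.6 − 2(133) = 266.6
  A: 899.9 − 3(133) = 500.9
  C: 0 + 1(133) = 133
  B: 0 + 3(133) = 399

399 mol/s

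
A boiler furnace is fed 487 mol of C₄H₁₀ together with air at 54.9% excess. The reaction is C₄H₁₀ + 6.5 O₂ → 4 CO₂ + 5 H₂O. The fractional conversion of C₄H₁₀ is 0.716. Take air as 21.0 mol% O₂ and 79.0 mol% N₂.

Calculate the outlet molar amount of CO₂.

Stoichiometric O₂ = 6.5 × 487 = 3166 mol; O₂ fed = 3166 × 1.549 = 4903 mol.
N₂ fed = 4903 × 79/21 = 18450 mol.
Fuel reacted = 0.716 × 487 → ξ = 348.7 mol.
Outlet (n = n₀ + ν ξ):
  C₄H₁₀: 487 − 1(348.7) = 138.3
  O₂: 4903 − 6.5(348.7) = 2637
  N₂: 18450 (inert)
  CO₂: 0 + 4(348.7) = 1395
  H₂O: 0 + 5(348.7) = 1743

1390 mol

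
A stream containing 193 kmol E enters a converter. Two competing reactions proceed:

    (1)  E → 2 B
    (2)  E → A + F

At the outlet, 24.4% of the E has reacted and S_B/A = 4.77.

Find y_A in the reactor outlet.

0.0579

Conversion of E: E consumed = 0.244 × 193 = 47.09 kmol = 1ξ₁ + 1ξ₂.
Selectivity: 2ξ₁ / (1ξ₂) = 4.77 → ξ₁ = 2.385 ξ₂.
Substitute: (1·2.385 + 1) ξ₂ = 47.09 → ξ₂ = 13.91 kmol, ξ₁ = 33.18 kmol.
Outlet amounts (n = n₀ + Σ ν·ξ):
  E: 193 − 1(33.18) − 1(13.91) = 145.9
  B: 0 + 2(33.18) = 66.36
  A: 0 + 1(13.91) = 13.91
  F: 0 + 1(13.91) = 13.91
Total out = 240.1 kmol; y_A = 13.91 / 240.1 = 0.05794.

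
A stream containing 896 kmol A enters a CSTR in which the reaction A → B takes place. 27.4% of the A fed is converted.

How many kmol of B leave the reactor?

246 kmol

A reacted = 0.274 × 896 = 245.5 kmol; ν_A = −1, so ξ = 245.5/1 = 245.5 kmol.
Outlet amounts (n = n₀ + ν ξ):
  A: 896 − 1(245.5) = 650.5
  B: 0 + 1(245.5) = 245.5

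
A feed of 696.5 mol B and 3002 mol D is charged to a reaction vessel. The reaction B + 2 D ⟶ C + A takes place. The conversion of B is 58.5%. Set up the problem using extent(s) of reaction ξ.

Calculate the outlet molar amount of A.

407 mol

B reacted = 0.585 × 696.5 = 407.5 mol; ν_B = −1, so ξ = 407.5/1 = 407.5 mol.
Outlet amounts (n = n₀ + ν ξ):
  B: 696.5 − 1(407.5) = 289
  D: 3002 − 2(407.5) = 2187
  C: 0 + 1(407.5) = 407.5
  A: 0 + 1(407.5) = 407.5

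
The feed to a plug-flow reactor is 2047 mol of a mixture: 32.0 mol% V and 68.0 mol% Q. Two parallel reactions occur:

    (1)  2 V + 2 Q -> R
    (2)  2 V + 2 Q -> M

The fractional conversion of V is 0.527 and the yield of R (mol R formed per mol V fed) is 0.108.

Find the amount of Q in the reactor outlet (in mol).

Yield of R: 1ξ₁ / 655 = 0.108 → ξ₁ = 70.74 mol.
Conversion of V: 2ξ₁ + 2ξ₂ = 0.527 × 655 = 345.2 → ξ₂ = 101.9 mol.
Outlet amounts (n = n₀ + Σ ν·ξ):
  V: 655 − 2(70.74) − 2(101.9) = 309.8
  Q: 1392 − 2(70.74) − 2(101.9) = 1047
  R: 0 + 1(70.74) = 70.74
  M: 0 + 1(101.9) = 101.9

1050 mol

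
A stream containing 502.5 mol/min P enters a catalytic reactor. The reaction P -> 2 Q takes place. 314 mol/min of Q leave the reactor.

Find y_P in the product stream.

0.524

For Q: n = n₀ + 2ξ → 314 = 0 + 2ξ, giving ξ = 157 mol/min.
Outlet amounts (n = n₀ + ν ξ):
  P: 502.5 − 1(157) = 345.5
  Q: 0 + 2(157) = 314
Total out = 659.5 mol/min; y_P = 345.5 / 659.5 = 0.5239.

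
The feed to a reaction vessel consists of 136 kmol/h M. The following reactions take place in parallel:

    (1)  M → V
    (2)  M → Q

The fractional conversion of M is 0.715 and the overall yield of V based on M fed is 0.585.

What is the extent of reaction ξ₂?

Yield of V: 1ξ₁ / 136 = 0.585 → ξ₁ = 79.56 kmol/h.
Conversion of M: 1ξ₁ + 1ξ₂ = 0.715 × 136 = 97.24 → ξ₂ = 17.68 kmol/h.
Outlet amounts (n = n₀ + Σ ν·ξ):
  M: 136 − 1(79.56) − 1(17.68) = 38.76
  V: 0 + 1(79.56) = 79.56
  Q: 0 + 1(17.68) = 17.68

ξ₂ = 17.7 kmol/h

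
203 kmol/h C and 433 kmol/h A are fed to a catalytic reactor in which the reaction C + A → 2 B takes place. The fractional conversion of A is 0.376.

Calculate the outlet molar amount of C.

40.2 kmol/h

A reacted = 0.376 × 433 = 162.8 kmol/h; ν_A = −1, so ξ = 162.8/1 = 162.8 kmol/h.
Outlet amounts (n = n₀ + ν ξ):
  C: 203 − 1(162.8) = 40.19
  A: 433 − 1(162.8) = 270.2
  B: 0 + 2(162.8) = 325.6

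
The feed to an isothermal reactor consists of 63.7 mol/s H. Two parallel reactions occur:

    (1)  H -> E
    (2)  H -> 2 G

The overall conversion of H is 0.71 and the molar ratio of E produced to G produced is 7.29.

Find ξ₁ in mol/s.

ξ₁ = 42.3 mol/s

Conversion of H: H consumed = 0.71 × 63.7 = 45.23 mol/s = 1ξ₁ + 1ξ₂.
Selectivity: 1ξ₁ / (2ξ₂) = 7.29 → ξ₁ = 14.58 ξ₂.
Substitute: (1·14.58 + 1) ξ₂ = 45.23 → ξ₂ = 2.903 mol/s, ξ₁ = 42.32 mol/s.
Outlet amounts (n = n₀ + Σ ν·ξ):
  H: 63.7 − 1(42.32) − 1(2.903) = 18.47
  E: 0 + 1(42.32) = 42.32
  G: 0 + 2(2.903) = 5.806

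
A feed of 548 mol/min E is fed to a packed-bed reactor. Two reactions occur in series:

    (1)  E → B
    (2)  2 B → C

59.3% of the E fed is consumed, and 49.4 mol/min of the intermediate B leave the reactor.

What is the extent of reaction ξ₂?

ξ₂ = 138 mol/min

Conversion of E: E consumed = 1ξ₁ = 0.593 × 548 → ξ₁ = 325 mol/min.
B balance: n_B = 0 + 1ξ₁ − 2ξ₂ = 49.4 → ξ₂ = (1·325 − 49.4)/2 = 137.8 mol/min.
Outlet amounts (n = n₀ + Σ ν·ξ):
  E: 548 − 1(325) = 223
  B: 0 + 1(325) − 2(137.8) = 49.4
  C: 0 + 1(137.8) = 137.8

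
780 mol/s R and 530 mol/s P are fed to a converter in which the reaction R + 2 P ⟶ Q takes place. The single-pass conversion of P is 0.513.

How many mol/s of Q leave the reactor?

P reacted = 0.513 × 530 = 271.9 mol/s; ν_P = −2, so ξ = 271.9/2 = 135.9 mol/s.
Outlet amounts (n = n₀ + ν ξ):
  R: 780 − 1(135.9) = 644.1
  P: 530 − 2(135.9) = 258.1
  Q: 0 + 1(135.9) = 135.9

136 mol/s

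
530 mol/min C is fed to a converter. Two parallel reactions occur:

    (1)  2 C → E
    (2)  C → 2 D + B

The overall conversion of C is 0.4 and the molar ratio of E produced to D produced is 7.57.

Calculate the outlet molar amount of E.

103 mol/min

Conversion of C: C consumed = 0.4 × 530 = 212 mol/min = 2ξ₁ + 1ξ₂.
Selectivity: 1ξ₁ / (2ξ₂) = 7.57 → ξ₁ = 15.14 ξ₂.
Substitute: (2·15.14 + 1) ξ₂ = 212 → ξ₂ = 6.777 mol/min, ξ₁ = 102.6 mol/min.
Outlet amounts (n = n₀ + Σ ν·ξ):
  C: 530 − 2(102.6) − 1(6.777) = 318
  E: 0 + 1(102.6) = 102.6
  D: 0 + 2(6.777) = 13.55
  B: 0 + 1(6.777) = 6.777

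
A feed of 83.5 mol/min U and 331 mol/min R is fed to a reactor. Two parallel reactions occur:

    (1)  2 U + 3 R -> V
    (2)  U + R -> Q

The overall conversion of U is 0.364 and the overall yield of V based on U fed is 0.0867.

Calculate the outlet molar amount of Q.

15.9 mol/min

Yield of V: 1ξ₁ / 83.5 = 0.0867 → ξ₁ = 7.239 mol/min.
Conversion of U: 2ξ₁ + 1ξ₂ = 0.364 × 83.5 = 30.39 → ξ₂ = 15.92 mol/min.
Outlet amounts (n = n₀ + Σ ν·ξ):
  U: 83.5 − 2(7.239) − 1(15.92) = 53.11
  R: 331 − 3(7.239) − 1(15.92) = 293.4
  V: 0 + 1(7.239) = 7.239
  Q: 0 + 1(15.92) = 15.92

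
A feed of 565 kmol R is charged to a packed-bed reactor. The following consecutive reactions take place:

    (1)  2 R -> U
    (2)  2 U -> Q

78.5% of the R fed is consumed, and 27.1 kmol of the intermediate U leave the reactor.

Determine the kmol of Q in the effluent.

Conversion of R: R consumed = 2ξ₁ = 0.785 × 565 → ξ₁ = 221.8 kmol.
U balance: n_U = 0 + 1ξ₁ − 2ξ₂ = 27.1 → ξ₂ = (1·221.8 − 27.1)/2 = 97.33 kmol.
Outlet amounts (n = n₀ + Σ ν·ξ):
  R: 565 − 2(221.8) = 121.5
  U: 0 + 1(221.8) − 2(97.33) = 27.1
  Q: 0 + 1(97.33) = 97.33

97.3 kmol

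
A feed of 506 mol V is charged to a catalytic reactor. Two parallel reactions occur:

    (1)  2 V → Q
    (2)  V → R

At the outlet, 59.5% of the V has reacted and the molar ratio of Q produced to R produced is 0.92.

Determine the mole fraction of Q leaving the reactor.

0.239

Conversion of V: V consumed = 0.595 × 506 = 301.1 mol = 2ξ₁ + 1ξ₂.
Selectivity: 1ξ₁ / (1ξ₂) = 0.92 → ξ₁ = 0.92 ξ₂.
Substitute: (2·0.92 + 1) ξ₂ = 301.1 → ξ₂ = 106 mol, ξ₁ = 97.53 mol.
Outlet amounts (n = n₀ + Σ ν·ξ):
  V: 506 − 2(97.53) − 1(106) = 204.9
  Q: 0 + 1(97.53) = 97.53
  R: 0 + 1(106) = 106
Total out = 408.5 mol; y_Q = 97.53 / 408.5 = 0.2388.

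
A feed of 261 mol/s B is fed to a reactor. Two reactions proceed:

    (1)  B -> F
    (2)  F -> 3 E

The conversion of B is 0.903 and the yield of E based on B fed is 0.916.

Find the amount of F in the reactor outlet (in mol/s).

156 mol/s

Conversion of B: B consumed = 1ξ₁ = 0.903 × 261 → ξ₁ = 235.7 mol/s.
Yield of E: 3ξ₂ / 261 = 0.916 → ξ₂ = 79.69 mol/s.
Outlet amounts (n = n₀ + Σ ν·ξ):
  B: 261 − 1(235.7) = 25.32
  F: 0 + 1(235.7) − 1(79.69) = 156
  E: 0 + 3(79.69) = 239.1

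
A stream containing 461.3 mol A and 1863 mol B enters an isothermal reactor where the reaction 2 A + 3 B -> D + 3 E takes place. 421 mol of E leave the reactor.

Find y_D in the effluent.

For E: n = n₀ + 3ξ → 421 = 0 + 3ξ, giving ξ = 140.3 mol.
Outlet amounts (n = n₀ + ν ξ):
  A: 461.3 − 2(140.3) = 180.6
  B: 1863 − 3(140.3) = 1442
  D: 0 + 1(140.3) = 140.3
  E: 0 + 3(140.3) = 421
Total out = 2184 mol; y_D = 140.3 / 2184 = 0.06426.

0.0643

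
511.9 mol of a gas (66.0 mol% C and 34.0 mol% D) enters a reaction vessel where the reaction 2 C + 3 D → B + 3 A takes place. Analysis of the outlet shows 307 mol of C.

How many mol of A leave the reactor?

For C: n = n₀ − 2ξ → 307 = 337.9 − 2ξ, giving ξ = 15.43 mol.
Outlet amounts (n = n₀ + ν ξ):
  C: 337.9 − 2(15.43) = 307
  D: 174 − 3(15.43) = 127.8
  B: 0 + 1(15.43) = 15.43
  A: 0 + 3(15.43) = 46.28

46.3 mol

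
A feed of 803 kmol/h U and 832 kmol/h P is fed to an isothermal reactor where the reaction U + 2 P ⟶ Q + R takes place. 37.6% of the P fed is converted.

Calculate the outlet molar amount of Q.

156 kmol/h

P reacted = 0.376 × 832 = 312.8 kmol/h; ν_P = −2, so ξ = 312.8/2 = 156.4 kmol/h.
Outlet amounts (n = n₀ + ν ξ):
  U: 803 − 1(156.4) = 646.6
  P: 832 − 2(156.4) = 519.2
  Q: 0 + 1(156.4) = 156.4
  R: 0 + 1(156.4) = 156.4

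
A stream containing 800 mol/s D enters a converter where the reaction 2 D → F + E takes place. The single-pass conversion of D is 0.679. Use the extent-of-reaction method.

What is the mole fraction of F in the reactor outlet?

D reacted = 0.679 × 800 = 543.2 mol/s; ν_D = −2, so ξ = 543.2/2 = 271.6 mol/s.
Outlet amounts (n = n₀ + ν ξ):
  D: 800 − 2(271.6) = 256.8
  F: 0 + 1(271.6) = 271.6
  E: 0 + 1(271.6) = 271.6
Total out = 800 mol/s; y_F = 271.6 / 800 = 0.3395.

0.34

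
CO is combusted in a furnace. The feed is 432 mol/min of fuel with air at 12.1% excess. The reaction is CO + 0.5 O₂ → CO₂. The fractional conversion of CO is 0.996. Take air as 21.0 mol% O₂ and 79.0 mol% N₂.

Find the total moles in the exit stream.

1370 mol/min

Stoichiometric O₂ = 0.5 × 432 = 216 mol/min; O₂ fed = 216 × 1.121 = 242.1 mol/min.
N₂ fed = 242.1 × 79/21 = 910.9 mol/min.
Fuel reacted = 0.996 × 432 → ξ = 430.3 mol/min.
Outlet (n = n₀ + ν ξ):
  CO: 432 − 1(430.3) = 1.728
  O₂: 242.1 − 0.5(430.3) = 27
  N₂: 910.9 (inert)
  CO₂: 0 + 1(430.3) = 430.3
Total out = 1.728 + 27 + 910.9 + 430.3 = 1370 mol/min.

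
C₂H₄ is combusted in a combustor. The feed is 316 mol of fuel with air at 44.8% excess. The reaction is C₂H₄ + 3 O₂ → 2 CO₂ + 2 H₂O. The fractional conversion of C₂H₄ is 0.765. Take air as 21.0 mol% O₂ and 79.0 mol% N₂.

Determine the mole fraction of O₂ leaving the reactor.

0.0945

Stoichiometric O₂ = 3 × 316 = 948 mol; O₂ fed = 948 × 1.448 = 1373 mol.
N₂ fed = 1373 × 79/21 = 5164 mol.
Fuel reacted = 0.765 × 316 → ξ = 241.7 mol.
Outlet (n = n₀ + ν ξ):
  C₂H₄: 316 − 1(241.7) = 74.26
  O₂: 1373 − 3(241.7) = 647.5
  N₂: 5164 (inert)
  CO₂: 0 + 2(241.7) = 483.5
  H₂O: 0 + 2(241.7) = 483.5
Total out = 6853 mol; y_O₂ = 647.5 / 6853 = 0.09449.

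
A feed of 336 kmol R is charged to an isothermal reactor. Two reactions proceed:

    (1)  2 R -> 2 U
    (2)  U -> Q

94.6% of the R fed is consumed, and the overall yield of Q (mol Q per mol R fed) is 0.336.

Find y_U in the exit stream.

Conversion of R: R consumed = 2ξ₁ = 0.946 × 336 → ξ₁ = 158.9 kmol.
Yield of Q: 1ξ₂ / 336 = 0.336 → ξ₂ = 112.9 kmol.
Outlet amounts (n = n₀ + Σ ν·ξ):
  R: 336 − 2(158.9) = 18.14
  U: 0 + 2(158.9) − 1(112.9) = 205
  Q: 0 + 1(112.9) = 112.9
Total out = 336 kmol; y_U = 205 / 336 = 0.61.

0.61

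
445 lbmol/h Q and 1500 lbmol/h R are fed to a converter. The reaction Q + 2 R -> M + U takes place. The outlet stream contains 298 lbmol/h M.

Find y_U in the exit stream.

For M: n = n₀ + 1ξ → 298 = 0 + 1ξ, giving ξ = 298 lbmol/h.
Outlet amounts (n = n₀ + ν ξ):
  Q: 445 − 1(298) = 147
  R: 1500 − 2(298) = 904
  M: 0 + 1(298) = 298
  U: 0 + 1(298) = 298
Total out = 1647 lbmol/h; y_U = 298 / 1647 = 0.1809.

0.181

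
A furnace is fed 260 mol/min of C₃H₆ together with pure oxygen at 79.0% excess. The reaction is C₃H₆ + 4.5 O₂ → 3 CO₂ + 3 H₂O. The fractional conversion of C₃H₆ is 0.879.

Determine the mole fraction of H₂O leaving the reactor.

Stoichiometric O₂ = 4.5 × 260 = 1170 mol/min; O₂ fed = 1170 × 1.790 = 2094 mol/min.
Fuel reacted = 0.879 × 260 → ξ = 228.5 mol/min.
Outlet (n = n₀ + ν ξ):
  C₃H₆: 260 − 1(228.5) = 31.46
  O₂: 2094 − 4.5(228.5) = 1066
  CO₂: 0 + 3(228.5) = 685.6
  H₂O: 0 + 3(228.5) = 685.6
Total out = 2469 mol/min; y_H₂O = 685.6 / 2469 = 0.2777.

0.278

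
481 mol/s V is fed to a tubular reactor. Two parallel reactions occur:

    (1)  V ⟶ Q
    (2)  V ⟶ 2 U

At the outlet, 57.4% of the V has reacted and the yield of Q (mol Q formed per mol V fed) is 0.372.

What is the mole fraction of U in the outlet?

Yield of Q: 1ξ₁ / 481 = 0.372 → ξ₁ = 178.9 mol/s.
Conversion of V: 1ξ₁ + 1ξ₂ = 0.574 × 481 = 276.1 → ξ₂ = 97.16 mol/s.
Outlet amounts (n = n₀ + Σ ν·ξ):
  V: 481 − 1(178.9) − 1(97.16) = 204.9
  Q: 0 + 1(178.9) = 178.9
  U: 0 + 2(97.16) = 194.3
Total out = 578.2 mol/s; y_U = 194.3 / 578.2 = 0.3361.

0.336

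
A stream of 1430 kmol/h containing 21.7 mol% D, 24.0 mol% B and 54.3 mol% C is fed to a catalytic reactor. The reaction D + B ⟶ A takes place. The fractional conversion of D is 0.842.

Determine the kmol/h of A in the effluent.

D reacted = 0.842 × 310.3 = 261.3 kmol/h; ν_D = −1, so ξ = 261.3/1 = 261.3 kmol/h.
Outlet amounts (n = n₀ + ν ξ):
  D: 310.3 − 1(261.3) = 49.03
  B: 343.2 − 1(261.3) = 81.92
  A: 0 + 1(261.3) = 261.3
  C: 776.5 (inert)

261 kmol/h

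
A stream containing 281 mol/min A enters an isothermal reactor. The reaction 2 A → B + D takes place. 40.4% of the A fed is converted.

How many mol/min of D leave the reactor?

56.8 mol/min

A reacted = 0.404 × 281 = 113.5 mol/min; ν_A = −2, so ξ = 113.5/2 = 56.76 mol/min.
Outlet amounts (n = n₀ + ν ξ):
  A: 281 − 2(56.76) = 167.5
  B: 0 + 1(56.76) = 56.76
  D: 0 + 1(56.76) = 56.76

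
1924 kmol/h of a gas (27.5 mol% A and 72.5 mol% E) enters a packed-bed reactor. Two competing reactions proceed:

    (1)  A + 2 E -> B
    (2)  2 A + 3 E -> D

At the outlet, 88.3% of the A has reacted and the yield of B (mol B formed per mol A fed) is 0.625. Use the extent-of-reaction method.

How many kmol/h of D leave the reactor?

68.3 kmol/h

Yield of B: 1ξ₁ / 529.1 = 0.625 → ξ₁ = 330.7 kmol/h.
Conversion of A: 1ξ₁ + 2ξ₂ = 0.883 × 529.1 = 467.2 → ξ₂ = 68.25 kmol/h.
Outlet amounts (n = n₀ + Σ ν·ξ):
  A: 529.1 − 1(330.7) − 2(68.25) = 61.9
  E: 1395 − 2(330.7) − 3(68.25) = 528.8
  B: 0 + 1(330.7) = 330.7
  D: 0 + 1(68.25) = 68.25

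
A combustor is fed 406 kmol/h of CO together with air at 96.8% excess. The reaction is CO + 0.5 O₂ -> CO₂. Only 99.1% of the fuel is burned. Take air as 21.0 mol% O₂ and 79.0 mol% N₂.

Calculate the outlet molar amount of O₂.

198 kmol/h

Stoichiometric O₂ = 0.5 × 406 = 203 kmol/h; O₂ fed = 203 × 1.968 = 399.5 kmol/h.
N₂ fed = 399.5 × 79/21 = 1503 kmol/h.
Fuel reacted = 0.991 × 406 → ξ = 402.3 kmol/h.
Outlet (n = n₀ + ν ξ):
  CO: 406 − 1(402.3) = 3.654
  O₂: 399.5 − 0.5(402.3) = 198.3
  N₂: 1503 (inert)
  CO₂: 0 + 1(402.3) = 402.3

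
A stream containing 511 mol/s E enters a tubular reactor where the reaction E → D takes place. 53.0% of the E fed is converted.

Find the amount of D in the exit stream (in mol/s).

271 mol/s

E reacted = 0.53 × 511 = 270.8 mol/s; ν_E = −1, so ξ = 270.8/1 = 270.8 mol/s.
Outlet amounts (n = n₀ + ν ξ):
  E: 511 − 1(270.8) = 240.2
  D: 0 + 1(270.8) = 270.8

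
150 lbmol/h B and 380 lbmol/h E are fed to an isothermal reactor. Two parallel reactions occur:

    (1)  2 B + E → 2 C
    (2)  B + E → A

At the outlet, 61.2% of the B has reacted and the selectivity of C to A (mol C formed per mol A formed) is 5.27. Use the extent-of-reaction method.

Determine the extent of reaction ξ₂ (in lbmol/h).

ξ₂ = 14.6 lbmol/h

Conversion of B: B consumed = 0.612 × 150 = 91.8 lbmol/h = 2ξ₁ + 1ξ₂.
Selectivity: 2ξ₁ / (1ξ₂) = 5.27 → ξ₁ = 2.635 ξ₂.
Substitute: (2·2.635 + 1) ξ₂ = 91.8 → ξ₂ = 14.64 lbmol/h, ξ₁ = 38.58 lbmol/h.
Outlet amounts (n = n₀ + Σ ν·ξ):
  B: 150 − 2(38.58) − 1(14.64) = 58.2
  E: 380 − 1(38.58) − 1(14.64) = 326.8
  C: 0 + 2(38.58) = 77.16
  A: 0 + 1(14.64) = 14.64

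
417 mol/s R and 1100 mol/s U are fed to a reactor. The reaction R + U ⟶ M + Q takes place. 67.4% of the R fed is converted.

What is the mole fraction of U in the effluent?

R reacted = 0.674 × 417 = 281.1 mol/s; ν_R = −1, so ξ = 281.1/1 = 281.1 mol/s.
Outlet amounts (n = n₀ + ν ξ):
  R: 417 − 1(281.1) = 135.9
  U: 1100 − 1(281.1) = 818.9
  M: 0 + 1(281.1) = 281.1
  Q: 0 + 1(281.1) = 281.1
Total out = 1517 mol/s; y_U = 818.9 / 1517 = 0.5398.

0.54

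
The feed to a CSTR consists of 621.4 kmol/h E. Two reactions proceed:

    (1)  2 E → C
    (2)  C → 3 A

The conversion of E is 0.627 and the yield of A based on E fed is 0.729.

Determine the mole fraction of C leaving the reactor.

0.0601

Conversion of E: E consumed = 2ξ₁ = 0.627 × 621.4 → ξ₁ = 194.8 kmol/h.
Yield of A: 3ξ₂ / 621.4 = 0.729 → ξ₂ = 151 kmol/h.
Outlet amounts (n = n₀ + Σ ν·ξ):
  E: 621.4 − 2(194.8) = 231.8
  C: 0 + 1(194.8) − 1(151) = 43.81
  A: 0 + 3(151) = 453
Total out = 728.6 kmol/h; y_C = 43.81 / 728.6 = 0.06013.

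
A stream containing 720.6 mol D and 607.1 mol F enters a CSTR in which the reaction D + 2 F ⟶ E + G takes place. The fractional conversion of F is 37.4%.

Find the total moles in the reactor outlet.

1210 mol

F reacted = 0.374 × 607.1 = 227.1 mol; ν_F = −2, so ξ = 227.1/2 = 113.5 mol.
Outlet amounts (n = n₀ + ν ξ):
  D: 720.6 − 1(113.5) = 607.1
  F: 607.1 − 2(113.5) = 380
  E: 0 + 1(113.5) = 113.5
  G: 0 + 1(113.5) = 113.5
Total out = 607.1 + 380 + 113.5 + 113.5 = 1214 mol.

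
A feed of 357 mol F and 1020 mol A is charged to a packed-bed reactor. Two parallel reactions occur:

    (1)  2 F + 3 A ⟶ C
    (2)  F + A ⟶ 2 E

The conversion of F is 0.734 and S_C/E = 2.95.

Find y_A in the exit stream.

Conversion of F: F consumed = 0.734 × 357 = 262 mol = 2ξ₁ + 1ξ₂.
Selectivity: 1ξ₁ / (2ξ₂) = 2.95 → ξ₁ = 5.9 ξ₂.
Substitute: (2·5.9 + 1) ξ₂ = 262 → ξ₂ = 20.47 mol, ξ₁ = 120.8 mol.
Outlet amounts (n = n₀ + Σ ν·ξ):
  F: 357 − 2(120.8) − 1(20.47) = 94.96
  A: 1020 − 3(120.8) − 1(20.47) = 637.2
  C: 0 + 1(120.8) = 120.8
  E: 0 + 2(20.47) = 40.94
Total out = 893.9 mol; y_A = 637.2 / 893.9 = 0.7128.

0.713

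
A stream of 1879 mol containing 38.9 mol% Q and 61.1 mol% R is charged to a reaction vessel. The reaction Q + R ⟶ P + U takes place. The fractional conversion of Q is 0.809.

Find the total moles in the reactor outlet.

1880 mol

Q reacted = 0.809 × 730.9 = 591.3 mol; ν_Q = −1, so ξ = 591.3/1 = 591.3 mol.
Outlet amounts (n = n₀ + ν ξ):
  Q: 730.9 − 1(591.3) = 139.6
  R: 1148 − 1(591.3) = 556.7
  P: 0 + 1(591.3) = 591.3
  U: 0 + 1(591.3) = 591.3
Total out = 139.6 + 556.7 + 591.3 + 591.3 = 1879 mol.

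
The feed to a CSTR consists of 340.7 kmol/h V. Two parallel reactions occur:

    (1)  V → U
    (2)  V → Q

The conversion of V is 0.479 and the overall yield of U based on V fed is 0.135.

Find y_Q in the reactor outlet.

0.344

Yield of U: 1ξ₁ / 340.7 = 0.135 → ξ₁ = 45.99 kmol/h.
Conversion of V: 1ξ₁ + 1ξ₂ = 0.479 × 340.7 = 163.2 → ξ₂ = 117.2 kmol/h.
Outlet amounts (n = n₀ + Σ ν·ξ):
  V: 340.7 − 1(45.99) − 1(117.2) = 177.5
  U: 0 + 1(45.99) = 45.99
  Q: 0 + 1(117.2) = 117.2
Total out = 340.7 kmol/h; y_Q = 117.2 / 340.7 = 0.344.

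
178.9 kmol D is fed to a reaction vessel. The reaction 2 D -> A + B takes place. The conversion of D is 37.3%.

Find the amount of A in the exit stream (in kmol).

33.4 kmol

D reacted = 0.373 × 178.9 = 66.73 kmol; ν_D = −2, so ξ = 66.73/2 = 33.36 kmol.
Outlet amounts (n = n₀ + ν ξ):
  D: 178.9 − 2(33.36) = 112.2
  A: 0 + 1(33.36) = 33.36
  B: 0 + 1(33.36) = 33.36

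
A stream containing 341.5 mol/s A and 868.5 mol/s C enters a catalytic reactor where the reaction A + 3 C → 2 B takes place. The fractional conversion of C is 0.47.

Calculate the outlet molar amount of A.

205 mol/s

C reacted = 0.47 × 868.5 = 408.2 mol/s; ν_C = −3, so ξ = 408.2/3 = 136.1 mol/s.
Outlet amounts (n = n₀ + ν ξ):
  A: 341.5 − 1(136.1) = 205.4
  C: 868.5 − 3(136.1) = 460.3
  B: 0 + 2(136.1) = 272.1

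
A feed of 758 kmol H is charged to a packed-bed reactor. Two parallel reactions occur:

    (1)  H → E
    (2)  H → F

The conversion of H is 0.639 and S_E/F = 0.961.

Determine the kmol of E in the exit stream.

237 kmol

Conversion of H: H consumed = 0.639 × 758 = 484.4 kmol = 1ξ₁ + 1ξ₂.
Selectivity: 1ξ₁ / (1ξ₂) = 0.961 → ξ₁ = 0.961 ξ₂.
Substitute: (1·0.961 + 1) ξ₂ = 484.4 → ξ₂ = 247 kmol, ξ₁ = 237.4 kmol.
Outlet amounts (n = n₀ + Σ ν·ξ):
  H: 758 − 1(237.4) − 1(247) = 273.6
  E: 0 + 1(237.4) = 237.4
  F: 0 + 1(247) = 247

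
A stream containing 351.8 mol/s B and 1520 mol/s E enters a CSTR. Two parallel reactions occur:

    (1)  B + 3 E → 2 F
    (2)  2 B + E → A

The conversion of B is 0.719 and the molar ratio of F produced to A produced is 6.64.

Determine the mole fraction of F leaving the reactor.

0.216

Conversion of B: B consumed = 0.719 × 351.8 = 252.9 mol/s = 1ξ₁ + 2ξ₂.
Selectivity: 2ξ₁ / (1ξ₂) = 6.64 → ξ₁ = 3.32 ξ₂.
Substitute: (1·3.32 + 2) ξ₂ = 252.9 → ξ₂ = 47.55 mol/s, ξ₁ = 157.9 mol/s.
Outlet amounts (n = n₀ + Σ ν·ξ):
  B: 351.8 − 1(157.9) − 2(47.55) = 98.86
  E: 1520 − 3(157.9) − 1(47.55) = 998.9
  F: 0 + 2(157.9) = 315.7
  A: 0 + 1(47.55) = 47.55
Total out = 1461 mol/s; y_F = 315.7 / 1461 = 0.2161.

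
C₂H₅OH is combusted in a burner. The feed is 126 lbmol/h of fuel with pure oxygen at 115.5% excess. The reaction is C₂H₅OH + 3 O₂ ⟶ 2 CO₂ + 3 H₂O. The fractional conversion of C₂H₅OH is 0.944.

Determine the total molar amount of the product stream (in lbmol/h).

Stoichiometric O₂ = 3 × 126 = 378 lbmol/h; O₂ fed = 378 × 2.155 = 814.6 lbmol/h.
Fuel reacted = 0.944 × 126 → ξ = 118.9 lbmol/h.
Outlet (n = n₀ + ν ξ):
  C₂H₅OH: 126 − 1(118.9) = 7.056
  O₂: 814.6 − 3(118.9) = 457.8
  CO₂: 0 + 2(118.9) = 237.9
  H₂O: 0 + 3(118.9) = 356.8
Total out = 7.056 + 457.8 + 237.9 + 356.8 = 1060 lbmol/h.

1060 lbmol/h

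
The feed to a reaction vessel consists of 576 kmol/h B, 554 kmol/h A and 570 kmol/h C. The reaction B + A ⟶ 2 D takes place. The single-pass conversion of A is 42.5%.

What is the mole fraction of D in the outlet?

A reacted = 0.425 × 554 = 235.4 kmol/h; ν_A = −1, so ξ = 235.4/1 = 235.4 kmol/h.
Outlet amounts (n = n₀ + ν ξ):
  B: 576 − 1(235.4) = 340.6
  A: 554 − 1(235.4) = 318.6
  D: 0 + 2(235.4) = 470.9
  C: 570 (inert)
Total out = 1700 kmol/h; y_D = 470.9 / 1700 = 0.277.

0.277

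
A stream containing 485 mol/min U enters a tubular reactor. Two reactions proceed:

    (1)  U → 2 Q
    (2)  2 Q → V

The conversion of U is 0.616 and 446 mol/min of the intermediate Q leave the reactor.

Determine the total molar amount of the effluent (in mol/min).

708 mol/min

Conversion of U: U consumed = 1ξ₁ = 0.616 × 485 → ξ₁ = 298.8 mol/min.
Q balance: n_Q = 0 + 2ξ₁ − 2ξ₂ = 446 → ξ₂ = (2·298.8 − 446)/2 = 75.76 mol/min.
Outlet amounts (n = n₀ + Σ ν·ξ):
  U: 485 − 1(298.8) = 186.2
  Q: 0 + 2(298.8) − 2(75.76) = 446
  V: 0 + 1(75.76) = 75.76
Total out = 186.2 + 446 + 75.76 = 708 mol/min.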